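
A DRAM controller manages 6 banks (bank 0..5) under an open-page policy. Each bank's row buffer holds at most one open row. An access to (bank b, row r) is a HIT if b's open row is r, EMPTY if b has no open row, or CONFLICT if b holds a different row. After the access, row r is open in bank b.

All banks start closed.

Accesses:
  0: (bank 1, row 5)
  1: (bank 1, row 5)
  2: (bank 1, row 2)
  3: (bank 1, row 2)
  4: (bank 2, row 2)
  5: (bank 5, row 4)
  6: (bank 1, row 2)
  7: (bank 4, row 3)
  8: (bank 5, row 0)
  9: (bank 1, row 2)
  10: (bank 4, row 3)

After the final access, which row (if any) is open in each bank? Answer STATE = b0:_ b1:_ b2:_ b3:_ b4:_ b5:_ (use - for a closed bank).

#0 (1,5) E
#1 (1,5) H  (was 5)
#2 (1,2) C  (was 5)
#3 (1,2) H  (was 2)
#4 (2,2) E
#5 (5,4) E
#6 (1,2) H  (was 2)
#7 (4,3) E
#8 (5,0) C  (was 4)
#9 (1,2) H  (was 2)
#10 (4,3) H  (was 3)

STATE = b0:- b1:2 b2:2 b3:- b4:3 b5:0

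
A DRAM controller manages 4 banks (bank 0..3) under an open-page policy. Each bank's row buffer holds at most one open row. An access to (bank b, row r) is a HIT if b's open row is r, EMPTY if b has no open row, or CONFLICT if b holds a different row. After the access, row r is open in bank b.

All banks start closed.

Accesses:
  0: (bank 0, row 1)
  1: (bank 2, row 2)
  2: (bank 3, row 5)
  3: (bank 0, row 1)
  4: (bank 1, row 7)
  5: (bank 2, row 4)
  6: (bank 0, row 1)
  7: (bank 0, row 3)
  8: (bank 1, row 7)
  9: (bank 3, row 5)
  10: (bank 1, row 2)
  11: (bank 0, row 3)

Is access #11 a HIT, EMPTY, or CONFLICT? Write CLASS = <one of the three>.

CLASS = HIT

  [0] b0 r1: no row ⇒ E
  [1] b2 r2: no row ⇒ E
  [2] b3 r5: no row ⇒ E
  [3] b0 r1: had r1 ⇒ H
  [4] b1 r7: no row ⇒ E
  [5] b2 r4: had r2 ⇒ C
  [6] b0 r1: had r1 ⇒ H
  [7] b0 r3: had r1 ⇒ C
  [8] b1 r7: had r7 ⇒ H
  [9] b3 r5: had r5 ⇒ H
  [10] b1 r2: had r7 ⇒ C
  [11] b0 r3: had r3 ⇒ H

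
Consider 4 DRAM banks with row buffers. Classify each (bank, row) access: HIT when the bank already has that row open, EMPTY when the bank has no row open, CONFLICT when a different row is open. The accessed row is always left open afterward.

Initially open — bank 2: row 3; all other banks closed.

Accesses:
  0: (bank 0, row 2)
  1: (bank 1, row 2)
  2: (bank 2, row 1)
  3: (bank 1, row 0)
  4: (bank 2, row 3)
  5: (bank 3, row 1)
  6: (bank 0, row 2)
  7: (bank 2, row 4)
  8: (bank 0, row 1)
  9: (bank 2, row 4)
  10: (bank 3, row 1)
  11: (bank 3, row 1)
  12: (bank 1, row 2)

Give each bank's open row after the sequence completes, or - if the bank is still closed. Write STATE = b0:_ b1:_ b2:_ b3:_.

STATE = b0:1 b1:2 b2:4 b3:1

0: bank 0 row 2 — prev None → EMPTY
1: bank 1 row 2 — prev None → EMPTY
2: bank 2 row 1 — prev 3 → CONFLICT
3: bank 1 row 0 — prev 2 → CONFLICT
4: bank 2 row 3 — prev 1 → CONFLICT
5: bank 3 row 1 — prev None → EMPTY
6: bank 0 row 2 — prev 2 → HIT
7: bank 2 row 4 — prev 3 → CONFLICT
8: bank 0 row 1 — prev 2 → CONFLICT
9: bank 2 row 4 — prev 4 → HIT
10: bank 3 row 1 — prev 1 → HIT
11: bank 3 row 1 — prev 1 → HIT
12: bank 1 row 2 — prev 0 → CONFLICT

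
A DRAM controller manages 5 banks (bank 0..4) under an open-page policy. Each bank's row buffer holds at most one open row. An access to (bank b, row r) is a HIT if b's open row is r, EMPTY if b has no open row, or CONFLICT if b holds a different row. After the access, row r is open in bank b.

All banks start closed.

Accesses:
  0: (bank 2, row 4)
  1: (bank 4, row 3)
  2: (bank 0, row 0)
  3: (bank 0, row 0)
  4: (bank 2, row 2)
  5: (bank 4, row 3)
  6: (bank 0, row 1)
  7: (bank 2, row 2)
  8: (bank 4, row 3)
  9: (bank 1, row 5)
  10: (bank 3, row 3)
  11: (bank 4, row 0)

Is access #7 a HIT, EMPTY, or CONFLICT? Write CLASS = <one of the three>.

step 0: bank2 None->4 [EMPTY]
step 1: bank4 None->3 [EMPTY]
step 2: bank0 None->0 [EMPTY]
step 3: bank0 0->0 [HIT]
step 4: bank2 4->2 [CONFLICT]
step 5: bank4 3->3 [HIT]
step 6: bank0 0->1 [CONFLICT]
step 7: bank2 2->2 [HIT]
step 8: bank4 3->3 [HIT]
step 9: bank1 None->5 [EMPTY]
step 10: bank3 None->3 [EMPTY]
step 11: bank4 3->0 [CONFLICT]

CLASS = HIT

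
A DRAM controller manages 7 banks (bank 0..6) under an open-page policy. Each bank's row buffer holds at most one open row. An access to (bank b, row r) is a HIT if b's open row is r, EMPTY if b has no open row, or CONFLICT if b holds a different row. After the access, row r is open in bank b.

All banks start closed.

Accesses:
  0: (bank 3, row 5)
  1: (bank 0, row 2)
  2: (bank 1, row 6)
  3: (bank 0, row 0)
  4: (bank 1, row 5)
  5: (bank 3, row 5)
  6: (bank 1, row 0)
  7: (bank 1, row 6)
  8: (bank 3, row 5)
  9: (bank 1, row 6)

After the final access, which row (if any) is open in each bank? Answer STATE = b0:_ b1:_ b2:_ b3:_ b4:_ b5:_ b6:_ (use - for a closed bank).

0: bank 3 row 5 — prev None → EMPTY
1: bank 0 row 2 — prev None → EMPTY
2: bank 1 row 6 — prev None → EMPTY
3: bank 0 row 0 — prev 2 → CONFLICT
4: bank 1 row 5 — prev 6 → CONFLICT
5: bank 3 row 5 — prev 5 → HIT
6: bank 1 row 0 — prev 5 → CONFLICT
7: bank 1 row 6 — prev 0 → CONFLICT
8: bank 3 row 5 — prev 5 → HIT
9: bank 1 row 6 — prev 6 → HIT

STATE = b0:0 b1:6 b2:- b3:5 b4:- b5:- b6:-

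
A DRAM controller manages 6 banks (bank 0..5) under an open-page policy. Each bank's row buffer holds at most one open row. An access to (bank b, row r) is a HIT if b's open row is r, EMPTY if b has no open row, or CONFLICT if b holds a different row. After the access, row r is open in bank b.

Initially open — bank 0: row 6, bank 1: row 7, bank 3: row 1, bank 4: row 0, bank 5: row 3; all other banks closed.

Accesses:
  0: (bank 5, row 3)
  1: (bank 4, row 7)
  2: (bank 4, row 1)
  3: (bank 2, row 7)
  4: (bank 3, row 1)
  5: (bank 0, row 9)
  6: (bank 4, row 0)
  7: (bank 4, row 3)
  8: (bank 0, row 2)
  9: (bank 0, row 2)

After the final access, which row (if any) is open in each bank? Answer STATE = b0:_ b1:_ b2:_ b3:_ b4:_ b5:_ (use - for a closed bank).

step 0: bank5 3->3 [HIT]
step 1: bank4 0->7 [CONFLICT]
step 2: bank4 7->1 [CONFLICT]
step 3: bank2 None->7 [EMPTY]
step 4: bank3 1->1 [HIT]
step 5: bank0 6->9 [CONFLICT]
step 6: bank4 1->0 [CONFLICT]
step 7: bank4 0->3 [CONFLICT]
step 8: bank0 9->2 [CONFLICT]
step 9: bank0 2->2 [HIT]

STATE = b0:2 b1:7 b2:7 b3:1 b4:3 b5:3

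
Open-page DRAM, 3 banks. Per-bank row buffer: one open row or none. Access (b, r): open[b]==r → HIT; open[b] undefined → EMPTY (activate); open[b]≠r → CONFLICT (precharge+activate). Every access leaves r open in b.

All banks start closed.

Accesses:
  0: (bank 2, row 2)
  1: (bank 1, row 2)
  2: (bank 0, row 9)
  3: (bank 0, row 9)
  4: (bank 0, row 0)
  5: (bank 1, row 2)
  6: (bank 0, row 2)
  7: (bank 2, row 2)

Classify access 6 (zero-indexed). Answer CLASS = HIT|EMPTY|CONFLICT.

CLASS = CONFLICT

  [0] b2 r2: no row ⇒ E
  [1] b1 r2: no row ⇒ E
  [2] b0 r9: no row ⇒ E
  [3] b0 r9: had r9 ⇒ H
  [4] b0 r0: had r9 ⇒ C
  [5] b1 r2: had r2 ⇒ H
  [6] b0 r2: had r0 ⇒ C
  [7] b2 r2: had r2 ⇒ H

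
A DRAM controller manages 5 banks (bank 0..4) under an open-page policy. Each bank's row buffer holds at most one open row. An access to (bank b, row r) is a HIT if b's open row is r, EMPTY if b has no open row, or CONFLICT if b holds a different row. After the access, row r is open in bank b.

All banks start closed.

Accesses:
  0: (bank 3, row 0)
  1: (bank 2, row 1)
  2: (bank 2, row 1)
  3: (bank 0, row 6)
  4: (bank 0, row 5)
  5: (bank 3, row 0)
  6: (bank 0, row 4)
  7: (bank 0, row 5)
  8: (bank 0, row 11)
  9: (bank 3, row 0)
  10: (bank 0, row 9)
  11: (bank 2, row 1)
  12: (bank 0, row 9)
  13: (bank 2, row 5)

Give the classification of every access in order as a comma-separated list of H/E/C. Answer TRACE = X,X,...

#0 (3,0) E
#1 (2,1) E
#2 (2,1) H  (was 1)
#3 (0,6) E
#4 (0,5) C  (was 6)
#5 (3,0) H  (was 0)
#6 (0,4) C  (was 5)
#7 (0,5) C  (was 4)
#8 (0,11) C  (was 5)
#9 (3,0) H  (was 0)
#10 (0,9) C  (was 11)
#11 (2,1) H  (was 1)
#12 (0,9) H  (was 9)
#13 (2,5) C  (was 1)

TRACE = E,E,H,E,C,H,C,C,C,H,C,H,H,C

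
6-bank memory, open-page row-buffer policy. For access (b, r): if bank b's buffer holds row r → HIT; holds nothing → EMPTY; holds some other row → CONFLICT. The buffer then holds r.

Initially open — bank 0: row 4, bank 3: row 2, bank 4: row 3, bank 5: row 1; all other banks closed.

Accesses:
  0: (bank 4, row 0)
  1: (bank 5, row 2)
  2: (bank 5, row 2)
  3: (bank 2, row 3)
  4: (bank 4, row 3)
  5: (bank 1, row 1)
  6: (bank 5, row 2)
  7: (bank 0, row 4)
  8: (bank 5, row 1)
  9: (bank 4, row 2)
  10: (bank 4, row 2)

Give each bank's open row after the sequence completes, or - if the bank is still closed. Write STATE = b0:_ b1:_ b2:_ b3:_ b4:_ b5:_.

STATE = b0:4 b1:1 b2:3 b3:2 b4:2 b5:1

  [0] b4 r0: had r3 ⇒ C
  [1] b5 r2: had r1 ⇒ C
  [2] b5 r2: had r2 ⇒ H
  [3] b2 r3: no row ⇒ E
  [4] b4 r3: had r0 ⇒ C
  [5] b1 r1: no row ⇒ E
  [6] b5 r2: had r2 ⇒ H
  [7] b0 r4: had r4 ⇒ H
  [8] b5 r1: had r2 ⇒ C
  [9] b4 r2: had r3 ⇒ C
  [10] b4 r2: had r2 ⇒ H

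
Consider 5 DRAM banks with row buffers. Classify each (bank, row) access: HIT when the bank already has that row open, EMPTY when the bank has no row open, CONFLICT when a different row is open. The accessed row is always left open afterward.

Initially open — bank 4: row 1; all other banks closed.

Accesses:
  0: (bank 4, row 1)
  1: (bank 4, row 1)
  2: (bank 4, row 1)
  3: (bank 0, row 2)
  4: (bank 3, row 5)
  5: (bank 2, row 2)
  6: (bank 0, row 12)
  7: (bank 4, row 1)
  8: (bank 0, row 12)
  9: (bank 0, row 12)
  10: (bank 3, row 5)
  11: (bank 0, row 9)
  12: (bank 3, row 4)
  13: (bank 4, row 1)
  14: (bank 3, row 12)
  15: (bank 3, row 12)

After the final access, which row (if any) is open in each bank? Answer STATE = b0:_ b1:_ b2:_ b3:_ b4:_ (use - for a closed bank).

STATE = b0:9 b1:- b2:2 b3:12 b4:1

0: bank 4 row 1 — prev 1 → HIT
1: bank 4 row 1 — prev 1 → HIT
2: bank 4 row 1 — prev 1 → HIT
3: bank 0 row 2 — prev None → EMPTY
4: bank 3 row 5 — prev None → EMPTY
5: bank 2 row 2 — prev None → EMPTY
6: bank 0 row 12 — prev 2 → CONFLICT
7: bank 4 row 1 — prev 1 → HIT
8: bank 0 row 12 — prev 12 → HIT
9: bank 0 row 12 — prev 12 → HIT
10: bank 3 row 5 — prev 5 → HIT
11: bank 0 row 9 — prev 12 → CONFLICT
12: bank 3 row 4 — prev 5 → CONFLICT
13: bank 4 row 1 — prev 1 → HIT
14: bank 3 row 12 — prev 4 → CONFLICT
15: bank 3 row 12 — prev 12 → HIT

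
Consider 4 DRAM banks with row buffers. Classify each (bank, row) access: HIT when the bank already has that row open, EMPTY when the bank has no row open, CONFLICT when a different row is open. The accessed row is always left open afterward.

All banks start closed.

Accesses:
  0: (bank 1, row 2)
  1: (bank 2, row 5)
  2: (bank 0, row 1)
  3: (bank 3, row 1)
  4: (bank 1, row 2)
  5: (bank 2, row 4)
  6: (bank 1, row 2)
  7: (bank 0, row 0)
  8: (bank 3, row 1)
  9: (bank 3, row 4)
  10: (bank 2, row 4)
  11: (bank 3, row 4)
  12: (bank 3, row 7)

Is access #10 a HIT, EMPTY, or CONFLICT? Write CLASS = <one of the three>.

CLASS = HIT

#0 (1,2) E
#1 (2,5) E
#2 (0,1) E
#3 (3,1) E
#4 (1,2) H  (was 2)
#5 (2,4) C  (was 5)
#6 (1,2) H  (was 2)
#7 (0,0) C  (was 1)
#8 (3,1) H  (was 1)
#9 (3,4) C  (was 1)
#10 (2,4) H  (was 4)
#11 (3,4) H  (was 4)
#12 (3,7) C  (was 4)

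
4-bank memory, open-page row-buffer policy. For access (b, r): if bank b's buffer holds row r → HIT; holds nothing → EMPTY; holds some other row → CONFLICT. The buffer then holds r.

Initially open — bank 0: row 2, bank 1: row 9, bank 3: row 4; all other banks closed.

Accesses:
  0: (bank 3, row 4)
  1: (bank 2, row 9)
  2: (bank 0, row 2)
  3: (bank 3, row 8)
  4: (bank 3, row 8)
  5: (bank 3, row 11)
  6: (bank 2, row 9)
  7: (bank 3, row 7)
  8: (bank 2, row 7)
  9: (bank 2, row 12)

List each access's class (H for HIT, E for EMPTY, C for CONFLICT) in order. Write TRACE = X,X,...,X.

#0 (3,4) H  (was 4)
#1 (2,9) E
#2 (0,2) H  (was 2)
#3 (3,8) C  (was 4)
#4 (3,8) H  (was 8)
#5 (3,11) C  (was 8)
#6 (2,9) H  (was 9)
#7 (3,7) C  (was 11)
#8 (2,7) C  (was 9)
#9 (2,12) C  (was 7)

TRACE = H,E,H,C,H,C,H,C,C,C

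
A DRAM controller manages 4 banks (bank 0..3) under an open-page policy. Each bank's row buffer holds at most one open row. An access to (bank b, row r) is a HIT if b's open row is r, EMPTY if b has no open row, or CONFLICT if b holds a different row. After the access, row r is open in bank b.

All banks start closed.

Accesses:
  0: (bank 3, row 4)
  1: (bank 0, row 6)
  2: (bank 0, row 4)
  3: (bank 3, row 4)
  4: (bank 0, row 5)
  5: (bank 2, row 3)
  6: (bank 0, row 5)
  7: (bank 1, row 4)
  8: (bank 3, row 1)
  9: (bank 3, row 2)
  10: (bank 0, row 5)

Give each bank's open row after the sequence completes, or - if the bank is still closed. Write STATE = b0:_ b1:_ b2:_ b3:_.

0: bank 3 row 4 — prev None → EMPTY
1: bank 0 row 6 — prev None → EMPTY
2: bank 0 row 4 — prev 6 → CONFLICT
3: bank 3 row 4 — prev 4 → HIT
4: bank 0 row 5 — prev 4 → CONFLICT
5: bank 2 row 3 — prev None → EMPTY
6: bank 0 row 5 — prev 5 → HIT
7: bank 1 row 4 — prev None → EMPTY
8: bank 3 row 1 — prev 4 → CONFLICT
9: bank 3 row 2 — prev 1 → CONFLICT
10: bank 0 row 5 — prev 5 → HIT

STATE = b0:5 b1:4 b2:3 b3:2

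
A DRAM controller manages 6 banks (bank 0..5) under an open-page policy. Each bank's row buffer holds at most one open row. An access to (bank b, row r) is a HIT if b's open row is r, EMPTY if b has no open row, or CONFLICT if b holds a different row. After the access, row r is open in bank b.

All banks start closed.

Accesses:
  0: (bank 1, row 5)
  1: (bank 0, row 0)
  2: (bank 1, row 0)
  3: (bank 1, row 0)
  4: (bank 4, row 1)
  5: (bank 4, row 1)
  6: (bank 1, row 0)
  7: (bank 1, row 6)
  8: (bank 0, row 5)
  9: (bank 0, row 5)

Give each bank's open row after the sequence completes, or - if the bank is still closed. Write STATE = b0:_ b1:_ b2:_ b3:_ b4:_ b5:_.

step 0: bank1 None->5 [EMPTY]
step 1: bank0 None->0 [EMPTY]
step 2: bank1 5->0 [CONFLICT]
step 3: bank1 0->0 [HIT]
step 4: bank4 None->1 [EMPTY]
step 5: bank4 1->1 [HIT]
step 6: bank1 0->0 [HIT]
step 7: bank1 0->6 [CONFLICT]
step 8: bank0 0->5 [CONFLICT]
step 9: bank0 5->5 [HIT]

STATE = b0:5 b1:6 b2:- b3:- b4:1 b5:-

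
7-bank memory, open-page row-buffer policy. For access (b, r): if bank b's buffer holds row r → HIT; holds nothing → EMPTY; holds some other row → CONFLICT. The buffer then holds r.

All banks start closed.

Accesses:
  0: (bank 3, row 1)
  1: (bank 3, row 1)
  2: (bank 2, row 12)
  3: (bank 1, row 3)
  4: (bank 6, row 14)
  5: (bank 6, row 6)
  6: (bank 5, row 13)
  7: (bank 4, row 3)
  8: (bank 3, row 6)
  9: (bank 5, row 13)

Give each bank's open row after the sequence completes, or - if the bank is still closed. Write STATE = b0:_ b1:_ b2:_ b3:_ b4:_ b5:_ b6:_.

#0 (3,1) E
#1 (3,1) H  (was 1)
#2 (2,12) E
#3 (1,3) E
#4 (6,14) E
#5 (6,6) C  (was 14)
#6 (5,13) E
#7 (4,3) E
#8 (3,6) C  (was 1)
#9 (5,13) H  (was 13)

STATE = b0:- b1:3 b2:12 b3:6 b4:3 b5:13 b6:6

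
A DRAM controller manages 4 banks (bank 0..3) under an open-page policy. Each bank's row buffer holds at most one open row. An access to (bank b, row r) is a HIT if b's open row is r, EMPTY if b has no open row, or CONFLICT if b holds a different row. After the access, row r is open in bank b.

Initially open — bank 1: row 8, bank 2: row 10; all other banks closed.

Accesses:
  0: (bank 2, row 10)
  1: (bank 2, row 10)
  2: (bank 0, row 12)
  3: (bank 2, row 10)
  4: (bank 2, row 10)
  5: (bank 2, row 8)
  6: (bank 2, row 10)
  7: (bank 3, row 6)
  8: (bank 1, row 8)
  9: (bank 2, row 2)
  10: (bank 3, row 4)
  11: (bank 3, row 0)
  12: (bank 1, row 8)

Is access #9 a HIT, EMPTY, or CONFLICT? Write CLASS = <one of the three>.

#0 (2,10) H  (was 10)
#1 (2,10) H  (was 10)
#2 (0,12) E
#3 (2,10) H  (was 10)
#4 (2,10) H  (was 10)
#5 (2,8) C  (was 10)
#6 (2,10) C  (was 8)
#7 (3,6) E
#8 (1,8) H  (was 8)
#9 (2,2) C  (was 10)
#10 (3,4) C  (was 6)
#11 (3,0) C  (was 4)
#12 (1,8) H  (was 8)

CLASS = CONFLICT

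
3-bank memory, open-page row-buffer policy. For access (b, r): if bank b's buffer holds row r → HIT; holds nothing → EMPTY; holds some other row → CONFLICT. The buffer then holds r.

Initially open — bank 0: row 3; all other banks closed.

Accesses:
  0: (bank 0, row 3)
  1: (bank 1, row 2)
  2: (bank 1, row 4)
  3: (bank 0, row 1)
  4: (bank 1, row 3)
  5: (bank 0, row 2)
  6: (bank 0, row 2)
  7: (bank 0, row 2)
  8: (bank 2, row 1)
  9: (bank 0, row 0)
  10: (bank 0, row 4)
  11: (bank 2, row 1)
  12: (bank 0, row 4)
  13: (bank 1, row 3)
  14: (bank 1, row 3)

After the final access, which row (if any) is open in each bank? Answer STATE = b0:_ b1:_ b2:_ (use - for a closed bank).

step 0: bank0 3->3 [HIT]
step 1: bank1 None->2 [EMPTY]
step 2: bank1 2->4 [CONFLICT]
step 3: bank0 3->1 [CONFLICT]
step 4: bank1 4->3 [CONFLICT]
step 5: bank0 1->2 [CONFLICT]
step 6: bank0 2->2 [HIT]
step 7: bank0 2->2 [HIT]
step 8: bank2 None->1 [EMPTY]
step 9: bank0 2->0 [CONFLICT]
step 10: bank0 0->4 [CONFLICT]
step 11: bank2 1->1 [HIT]
step 12: bank0 4->4 [HIT]
step 13: bank1 3->3 [HIT]
step 14: bank1 3->3 [HIT]

STATE = b0:4 b1:3 b2:1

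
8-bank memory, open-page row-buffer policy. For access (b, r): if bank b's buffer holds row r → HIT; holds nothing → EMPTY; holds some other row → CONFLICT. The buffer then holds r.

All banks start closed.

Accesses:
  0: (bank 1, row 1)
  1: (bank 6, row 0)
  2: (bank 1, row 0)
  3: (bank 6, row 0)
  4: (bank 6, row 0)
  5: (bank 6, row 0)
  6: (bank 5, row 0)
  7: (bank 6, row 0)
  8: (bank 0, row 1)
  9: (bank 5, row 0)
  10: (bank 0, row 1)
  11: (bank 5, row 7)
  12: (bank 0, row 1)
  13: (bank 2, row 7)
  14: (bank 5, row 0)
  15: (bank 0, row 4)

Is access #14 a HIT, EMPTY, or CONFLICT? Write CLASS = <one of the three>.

step 0: bank1 None->1 [EMPTY]
step 1: bank6 None->0 [EMPTY]
step 2: bank1 1->0 [CONFLICT]
step 3: bank6 0->0 [HIT]
step 4: bank6 0->0 [HIT]
step 5: bank6 0->0 [HIT]
step 6: bank5 None->0 [EMPTY]
step 7: bank6 0->0 [HIT]
step 8: bank0 None->1 [EMPTY]
step 9: bank5 0->0 [HIT]
step 10: bank0 1->1 [HIT]
step 11: bank5 0->7 [CONFLICT]
step 12: bank0 1->1 [HIT]
step 13: bank2 None->7 [EMPTY]
step 14: bank5 7->0 [CONFLICT]
step 15: bank0 1->4 [CONFLICT]

CLASS = CONFLICT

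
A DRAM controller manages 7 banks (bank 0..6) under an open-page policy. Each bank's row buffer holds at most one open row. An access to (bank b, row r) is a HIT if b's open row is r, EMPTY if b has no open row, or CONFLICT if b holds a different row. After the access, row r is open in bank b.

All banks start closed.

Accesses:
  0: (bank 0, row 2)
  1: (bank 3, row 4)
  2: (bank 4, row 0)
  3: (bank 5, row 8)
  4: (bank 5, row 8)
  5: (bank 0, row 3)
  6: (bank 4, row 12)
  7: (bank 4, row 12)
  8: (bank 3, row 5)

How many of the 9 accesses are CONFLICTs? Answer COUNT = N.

#0 (0,2) E
#1 (3,4) E
#2 (4,0) E
#3 (5,8) E
#4 (5,8) H  (was 8)
#5 (0,3) C  (was 2)
#6 (4,12) C  (was 0)
#7 (4,12) H  (was 12)
#8 (3,5) C  (was 4)

COUNT = 3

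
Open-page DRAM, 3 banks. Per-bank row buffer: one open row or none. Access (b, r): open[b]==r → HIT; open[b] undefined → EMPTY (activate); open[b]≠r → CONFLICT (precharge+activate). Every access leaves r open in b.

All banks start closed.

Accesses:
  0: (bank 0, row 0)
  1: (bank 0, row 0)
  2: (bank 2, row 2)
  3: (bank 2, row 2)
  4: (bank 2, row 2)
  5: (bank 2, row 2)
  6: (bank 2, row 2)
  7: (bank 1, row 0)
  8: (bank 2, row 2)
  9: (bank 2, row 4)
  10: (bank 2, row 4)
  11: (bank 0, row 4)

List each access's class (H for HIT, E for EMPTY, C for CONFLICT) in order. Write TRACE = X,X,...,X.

TRACE = E,H,E,H,H,H,H,E,H,C,H,C

step 0: bank0 None->0 [EMPTY]
step 1: bank0 0->0 [HIT]
step 2: bank2 None->2 [EMPTY]
step 3: bank2 2->2 [HIT]
step 4: bank2 2->2 [HIT]
step 5: bank2 2->2 [HIT]
step 6: bank2 2->2 [HIT]
step 7: bank1 None->0 [EMPTY]
step 8: bank2 2->2 [HIT]
step 9: bank2 2->4 [CONFLICT]
step 10: bank2 4->4 [HIT]
step 11: bank0 0->4 [CONFLICT]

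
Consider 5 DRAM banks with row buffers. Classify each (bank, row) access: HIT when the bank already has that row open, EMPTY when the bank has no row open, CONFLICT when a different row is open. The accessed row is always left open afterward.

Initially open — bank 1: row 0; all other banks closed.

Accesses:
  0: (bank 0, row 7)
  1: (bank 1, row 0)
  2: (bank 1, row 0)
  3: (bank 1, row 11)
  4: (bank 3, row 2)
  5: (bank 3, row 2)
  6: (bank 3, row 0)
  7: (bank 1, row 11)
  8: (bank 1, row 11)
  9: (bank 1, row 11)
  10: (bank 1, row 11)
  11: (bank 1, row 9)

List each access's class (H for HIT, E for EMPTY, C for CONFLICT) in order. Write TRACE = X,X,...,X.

TRACE = E,H,H,C,E,H,C,H,H,H,H,C

step 0: bank0 None->7 [EMPTY]
step 1: bank1 0->0 [HIT]
step 2: bank1 0->0 [HIT]
step 3: bank1 0->11 [CONFLICT]
step 4: bank3 None->2 [EMPTY]
step 5: bank3 2->2 [HIT]
step 6: bank3 2->0 [CONFLICT]
step 7: bank1 11->11 [HIT]
step 8: bank1 11->11 [HIT]
step 9: bank1 11->11 [HIT]
step 10: bank1 11->11 [HIT]
step 11: bank1 11->9 [CONFLICT]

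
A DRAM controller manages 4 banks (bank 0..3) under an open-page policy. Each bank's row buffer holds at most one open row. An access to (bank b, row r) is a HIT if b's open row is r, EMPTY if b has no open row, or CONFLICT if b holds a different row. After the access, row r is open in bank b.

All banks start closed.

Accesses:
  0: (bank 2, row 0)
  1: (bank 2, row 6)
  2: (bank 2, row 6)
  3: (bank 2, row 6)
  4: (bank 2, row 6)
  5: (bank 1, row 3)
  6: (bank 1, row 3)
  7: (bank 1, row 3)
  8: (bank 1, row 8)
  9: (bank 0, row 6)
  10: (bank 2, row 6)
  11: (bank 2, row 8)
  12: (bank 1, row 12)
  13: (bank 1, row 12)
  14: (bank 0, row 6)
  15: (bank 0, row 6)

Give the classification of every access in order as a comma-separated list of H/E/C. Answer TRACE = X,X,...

TRACE = E,C,H,H,H,E,H,H,C,E,H,C,C,H,H,H

0: bank 2 row 0 — prev None → EMPTY
1: bank 2 row 6 — prev 0 → CONFLICT
2: bank 2 row 6 — prev 6 → HIT
3: bank 2 row 6 — prev 6 → HIT
4: bank 2 row 6 — prev 6 → HIT
5: bank 1 row 3 — prev None → EMPTY
6: bank 1 row 3 — prev 3 → HIT
7: bank 1 row 3 — prev 3 → HIT
8: bank 1 row 8 — prev 3 → CONFLICT
9: bank 0 row 6 — prev None → EMPTY
10: bank 2 row 6 — prev 6 → HIT
11: bank 2 row 8 — prev 6 → CONFLICT
12: bank 1 row 12 — prev 8 → CONFLICT
13: bank 1 row 12 — prev 12 → HIT
14: bank 0 row 6 — prev 6 → HIT
15: bank 0 row 6 — prev 6 → HIT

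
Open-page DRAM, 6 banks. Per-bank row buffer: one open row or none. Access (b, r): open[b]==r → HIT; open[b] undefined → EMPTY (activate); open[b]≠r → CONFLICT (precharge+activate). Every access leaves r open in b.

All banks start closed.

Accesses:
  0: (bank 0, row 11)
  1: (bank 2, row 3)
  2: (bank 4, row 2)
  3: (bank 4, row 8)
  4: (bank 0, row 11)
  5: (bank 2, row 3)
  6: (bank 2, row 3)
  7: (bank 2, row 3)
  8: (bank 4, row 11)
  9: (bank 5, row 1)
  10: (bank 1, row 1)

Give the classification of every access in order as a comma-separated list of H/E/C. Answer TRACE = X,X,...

  [0] b0 r11: no row ⇒ E
  [1] b2 r3: no row ⇒ E
  [2] b4 r2: no row ⇒ E
  [3] b4 r8: had r2 ⇒ C
  [4] b0 r11: had r11 ⇒ H
  [5] b2 r3: had r3 ⇒ H
  [6] b2 r3: had r3 ⇒ H
  [7] b2 r3: had r3 ⇒ H
  [8] b4 r11: had r8 ⇒ C
  [9] b5 r1: no row ⇒ E
  [10] b1 r1: no row ⇒ E

TRACE = E,E,E,C,H,H,H,H,C,E,E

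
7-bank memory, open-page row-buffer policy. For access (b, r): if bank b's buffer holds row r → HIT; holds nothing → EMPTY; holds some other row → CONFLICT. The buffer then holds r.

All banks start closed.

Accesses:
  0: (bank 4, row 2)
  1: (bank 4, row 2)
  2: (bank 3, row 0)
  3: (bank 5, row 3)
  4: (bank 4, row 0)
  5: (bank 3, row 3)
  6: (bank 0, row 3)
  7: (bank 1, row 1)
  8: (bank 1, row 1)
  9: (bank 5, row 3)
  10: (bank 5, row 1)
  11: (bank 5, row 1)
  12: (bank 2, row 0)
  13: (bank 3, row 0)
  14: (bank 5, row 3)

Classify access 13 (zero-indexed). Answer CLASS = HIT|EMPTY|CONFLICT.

#0 (4,2) E
#1 (4,2) H  (was 2)
#2 (3,0) E
#3 (5,3) E
#4 (4,0) C  (was 2)
#5 (3,3) C  (was 0)
#6 (0,3) E
#7 (1,1) E
#8 (1,1) H  (was 1)
#9 (5,3) H  (was 3)
#10 (5,1) C  (was 3)
#11 (5,1) H  (was 1)
#12 (2,0) E
#13 (3,0) C  (was 3)
#14 (5,3) C  (was 1)

CLASS = CONFLICT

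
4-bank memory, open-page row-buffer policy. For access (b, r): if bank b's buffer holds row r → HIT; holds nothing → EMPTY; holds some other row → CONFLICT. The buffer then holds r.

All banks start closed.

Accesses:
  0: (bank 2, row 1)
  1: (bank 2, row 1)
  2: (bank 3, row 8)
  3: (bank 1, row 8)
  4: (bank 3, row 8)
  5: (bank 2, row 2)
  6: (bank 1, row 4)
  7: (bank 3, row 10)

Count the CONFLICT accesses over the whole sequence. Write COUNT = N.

step 0: bank2 None->1 [EMPTY]
step 1: bank2 1->1 [HIT]
step 2: bank3 None->8 [EMPTY]
step 3: bank1 None->8 [EMPTY]
step 4: bank3 8->8 [HIT]
step 5: bank2 1->2 [CONFLICT]
step 6: bank1 8->4 [CONFLICT]
step 7: bank3 8->10 [CONFLICT]

COUNT = 3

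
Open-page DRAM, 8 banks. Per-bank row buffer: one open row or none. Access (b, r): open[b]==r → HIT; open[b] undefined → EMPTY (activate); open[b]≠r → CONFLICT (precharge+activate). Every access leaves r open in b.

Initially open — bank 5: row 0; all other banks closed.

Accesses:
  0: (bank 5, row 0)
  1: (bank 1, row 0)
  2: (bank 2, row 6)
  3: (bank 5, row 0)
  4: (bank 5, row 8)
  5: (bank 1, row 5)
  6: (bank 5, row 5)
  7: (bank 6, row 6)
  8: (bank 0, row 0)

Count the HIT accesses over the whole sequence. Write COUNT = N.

  [0] b5 r0: had r0 ⇒ H
  [1] b1 r0: no row ⇒ E
  [2] b2 r6: no row ⇒ E
  [3] b5 r0: had r0 ⇒ H
  [4] b5 r8: had r0 ⇒ C
  [5] b1 r5: had r0 ⇒ C
  [6] b5 r5: had r8 ⇒ C
  [7] b6 r6: no row ⇒ E
  [8] b0 r0: no row ⇒ E

COUNT = 2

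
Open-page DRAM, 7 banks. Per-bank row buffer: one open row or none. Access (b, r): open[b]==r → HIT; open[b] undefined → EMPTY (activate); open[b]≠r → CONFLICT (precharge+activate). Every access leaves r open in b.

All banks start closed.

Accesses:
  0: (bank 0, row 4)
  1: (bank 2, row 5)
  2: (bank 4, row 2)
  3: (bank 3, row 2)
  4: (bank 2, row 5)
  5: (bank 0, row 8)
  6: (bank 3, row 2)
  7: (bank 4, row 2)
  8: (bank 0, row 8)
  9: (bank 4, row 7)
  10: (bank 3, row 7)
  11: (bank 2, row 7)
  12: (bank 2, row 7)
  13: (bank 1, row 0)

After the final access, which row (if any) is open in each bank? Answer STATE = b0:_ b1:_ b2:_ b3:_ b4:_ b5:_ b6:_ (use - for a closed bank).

STATE = b0:8 b1:0 b2:7 b3:7 b4:7 b5:- b6:-

0: bank 0 row 4 — prev None → EMPTY
1: bank 2 row 5 — prev None → EMPTY
2: bank 4 row 2 — prev None → EMPTY
3: bank 3 row 2 — prev None → EMPTY
4: bank 2 row 5 — prev 5 → HIT
5: bank 0 row 8 — prev 4 → CONFLICT
6: bank 3 row 2 — prev 2 → HIT
7: bank 4 row 2 — prev 2 → HIT
8: bank 0 row 8 — prev 8 → HIT
9: bank 4 row 7 — prev 2 → CONFLICT
10: bank 3 row 7 — prev 2 → CONFLICT
11: bank 2 row 7 — prev 5 → CONFLICT
12: bank 2 row 7 — prev 7 → HIT
13: bank 1 row 0 — prev None → EMPTY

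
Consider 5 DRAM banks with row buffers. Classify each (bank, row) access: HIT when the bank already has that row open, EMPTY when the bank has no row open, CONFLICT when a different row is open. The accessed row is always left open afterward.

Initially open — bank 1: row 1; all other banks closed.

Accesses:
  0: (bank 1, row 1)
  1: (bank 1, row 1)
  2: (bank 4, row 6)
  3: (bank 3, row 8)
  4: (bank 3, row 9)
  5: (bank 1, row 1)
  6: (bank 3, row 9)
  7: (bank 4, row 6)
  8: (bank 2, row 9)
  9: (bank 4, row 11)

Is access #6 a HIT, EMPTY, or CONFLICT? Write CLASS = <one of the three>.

CLASS = HIT

step 0: bank1 1->1 [HIT]
step 1: bank1 1->1 [HIT]
step 2: bank4 None->6 [EMPTY]
step 3: bank3 None->8 [EMPTY]
step 4: bank3 8->9 [CONFLICT]
step 5: bank1 1->1 [HIT]
step 6: bank3 9->9 [HIT]
step 7: bank4 6->6 [HIT]
step 8: bank2 None->9 [EMPTY]
step 9: bank4 6->11 [CONFLICT]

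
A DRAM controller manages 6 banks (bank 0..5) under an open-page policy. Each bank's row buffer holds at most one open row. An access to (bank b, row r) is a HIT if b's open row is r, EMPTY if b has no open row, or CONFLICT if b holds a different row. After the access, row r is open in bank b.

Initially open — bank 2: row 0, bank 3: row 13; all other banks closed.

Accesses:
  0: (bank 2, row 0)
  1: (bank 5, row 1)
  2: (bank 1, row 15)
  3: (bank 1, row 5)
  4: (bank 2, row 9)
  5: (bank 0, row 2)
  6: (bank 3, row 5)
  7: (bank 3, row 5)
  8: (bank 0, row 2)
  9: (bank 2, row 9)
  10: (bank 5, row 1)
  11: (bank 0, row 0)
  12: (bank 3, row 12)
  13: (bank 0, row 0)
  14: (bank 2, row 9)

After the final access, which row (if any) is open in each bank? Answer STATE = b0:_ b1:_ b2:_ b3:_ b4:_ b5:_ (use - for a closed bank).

STATE = b0:0 b1:5 b2:9 b3:12 b4:- b5:1

0: bank 2 row 0 — prev 0 → HIT
1: bank 5 row 1 — prev None → EMPTY
2: bank 1 row 15 — prev None → EMPTY
3: bank 1 row 5 — prev 15 → CONFLICT
4: bank 2 row 9 — prev 0 → CONFLICT
5: bank 0 row 2 — prev None → EMPTY
6: bank 3 row 5 — prev 13 → CONFLICT
7: bank 3 row 5 — prev 5 → HIT
8: bank 0 row 2 — prev 2 → HIT
9: bank 2 row 9 — prev 9 → HIT
10: bank 5 row 1 — prev 1 → HIT
11: bank 0 row 0 — prev 2 → CONFLICT
12: bank 3 row 12 — prev 5 → CONFLICT
13: bank 0 row 0 — prev 0 → HIT
14: bank 2 row 9 — prev 9 → HIT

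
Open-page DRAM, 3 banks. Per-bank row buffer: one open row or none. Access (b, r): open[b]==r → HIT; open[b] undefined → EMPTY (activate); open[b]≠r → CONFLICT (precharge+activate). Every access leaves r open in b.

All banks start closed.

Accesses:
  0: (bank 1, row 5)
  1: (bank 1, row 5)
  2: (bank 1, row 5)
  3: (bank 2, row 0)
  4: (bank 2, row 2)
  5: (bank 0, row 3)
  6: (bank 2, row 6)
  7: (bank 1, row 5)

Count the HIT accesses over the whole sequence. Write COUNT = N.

#0 (1,5) E
#1 (1,5) H  (was 5)
#2 (1,5) H  (was 5)
#3 (2,0) E
#4 (2,2) C  (was 0)
#5 (0,3) E
#6 (2,6) C  (was 2)
#7 (1,5) H  (was 5)

COUNT = 3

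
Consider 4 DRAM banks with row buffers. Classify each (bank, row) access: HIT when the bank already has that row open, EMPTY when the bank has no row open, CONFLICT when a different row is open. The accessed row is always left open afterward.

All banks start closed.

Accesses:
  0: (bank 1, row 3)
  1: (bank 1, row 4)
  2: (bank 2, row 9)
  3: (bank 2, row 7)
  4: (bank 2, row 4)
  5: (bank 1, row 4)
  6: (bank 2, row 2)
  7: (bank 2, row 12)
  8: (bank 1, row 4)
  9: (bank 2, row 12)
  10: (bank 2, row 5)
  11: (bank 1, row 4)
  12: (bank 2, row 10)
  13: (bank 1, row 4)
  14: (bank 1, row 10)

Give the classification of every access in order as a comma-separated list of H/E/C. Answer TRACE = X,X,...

#0 (1,3) E
#1 (1,4) C  (was 3)
#2 (2,9) E
#3 (2,7) C  (was 9)
#4 (2,4) C  (was 7)
#5 (1,4) H  (was 4)
#6 (2,2) C  (was 4)
#7 (2,12) C  (was 2)
#8 (1,4) H  (was 4)
#9 (2,12) H  (was 12)
#10 (2,5) C  (was 12)
#11 (1,4) H  (was 4)
#12 (2,10) C  (was 5)
#13 (1,4) H  (was 4)
#14 (1,10) C  (was 4)

TRACE = E,C,E,C,C,H,C,C,H,H,C,H,C,H,C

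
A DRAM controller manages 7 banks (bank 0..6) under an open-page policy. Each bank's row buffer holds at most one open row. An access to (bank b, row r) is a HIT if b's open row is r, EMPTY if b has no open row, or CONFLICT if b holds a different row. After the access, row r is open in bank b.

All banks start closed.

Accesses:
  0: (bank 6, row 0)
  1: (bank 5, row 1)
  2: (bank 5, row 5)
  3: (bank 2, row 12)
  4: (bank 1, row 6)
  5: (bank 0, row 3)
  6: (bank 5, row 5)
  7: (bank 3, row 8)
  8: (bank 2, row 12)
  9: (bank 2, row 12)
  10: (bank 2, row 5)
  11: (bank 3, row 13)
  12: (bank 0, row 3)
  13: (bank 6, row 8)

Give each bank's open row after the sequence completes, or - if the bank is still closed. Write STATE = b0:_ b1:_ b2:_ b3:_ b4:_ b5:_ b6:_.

0: bank 6 row 0 — prev None → EMPTY
1: bank 5 row 1 — prev None → EMPTY
2: bank 5 row 5 — prev 1 → CONFLICT
3: bank 2 row 12 — prev None → EMPTY
4: bank 1 row 6 — prev None → EMPTY
5: bank 0 row 3 — prev None → EMPTY
6: bank 5 row 5 — prev 5 → HIT
7: bank 3 row 8 — prev None → EMPTY
8: bank 2 row 12 — prev 12 → HIT
9: bank 2 row 12 — prev 12 → HIT
10: bank 2 row 5 — prev 12 → CONFLICT
11: bank 3 row 13 — prev 8 → CONFLICT
12: bank 0 row 3 — prev 3 → HIT
13: bank 6 row 8 — prev 0 → CONFLICT

STATE = b0:3 b1:6 b2:5 b3:13 b4:- b5:5 b6:8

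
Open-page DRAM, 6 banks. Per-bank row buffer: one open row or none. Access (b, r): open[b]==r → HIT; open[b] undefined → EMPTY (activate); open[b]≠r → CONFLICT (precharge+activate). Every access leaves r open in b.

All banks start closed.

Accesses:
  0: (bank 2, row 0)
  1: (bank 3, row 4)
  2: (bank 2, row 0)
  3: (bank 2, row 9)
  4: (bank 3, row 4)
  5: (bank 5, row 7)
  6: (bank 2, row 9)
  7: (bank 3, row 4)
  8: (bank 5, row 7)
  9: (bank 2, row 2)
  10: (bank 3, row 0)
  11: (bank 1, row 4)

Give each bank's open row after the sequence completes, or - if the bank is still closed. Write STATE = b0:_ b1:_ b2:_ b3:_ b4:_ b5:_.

STATE = b0:- b1:4 b2:2 b3:0 b4:- b5:7

step 0: bank2 None->0 [EMPTY]
step 1: bank3 None->4 [EMPTY]
step 2: bank2 0->0 [HIT]
step 3: bank2 0->9 [CONFLICT]
step 4: bank3 4->4 [HIT]
step 5: bank5 None->7 [EMPTY]
step 6: bank2 9->9 [HIT]
step 7: bank3 4->4 [HIT]
step 8: bank5 7->7 [HIT]
step 9: bank2 9->2 [CONFLICT]
step 10: bank3 4->0 [CONFLICT]
step 11: bank1 None->4 [EMPTY]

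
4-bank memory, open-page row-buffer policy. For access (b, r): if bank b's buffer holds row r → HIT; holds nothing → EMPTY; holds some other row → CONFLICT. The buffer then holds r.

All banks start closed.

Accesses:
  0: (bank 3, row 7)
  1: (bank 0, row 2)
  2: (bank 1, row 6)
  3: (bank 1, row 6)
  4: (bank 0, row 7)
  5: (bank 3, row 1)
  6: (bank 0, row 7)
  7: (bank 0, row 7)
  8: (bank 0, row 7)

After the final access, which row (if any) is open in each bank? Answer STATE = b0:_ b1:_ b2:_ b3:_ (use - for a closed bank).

0: bank 3 row 7 — prev None → EMPTY
1: bank 0 row 2 — prev None → EMPTY
2: bank 1 row 6 — prev None → EMPTY
3: bank 1 row 6 — prev 6 → HIT
4: bank 0 row 7 — prev 2 → CONFLICT
5: bank 3 row 1 — prev 7 → CONFLICT
6: bank 0 row 7 — prev 7 → HIT
7: bank 0 row 7 — prev 7 → HIT
8: bank 0 row 7 — prev 7 → HIT

STATE = b0:7 b1:6 b2:- b3:1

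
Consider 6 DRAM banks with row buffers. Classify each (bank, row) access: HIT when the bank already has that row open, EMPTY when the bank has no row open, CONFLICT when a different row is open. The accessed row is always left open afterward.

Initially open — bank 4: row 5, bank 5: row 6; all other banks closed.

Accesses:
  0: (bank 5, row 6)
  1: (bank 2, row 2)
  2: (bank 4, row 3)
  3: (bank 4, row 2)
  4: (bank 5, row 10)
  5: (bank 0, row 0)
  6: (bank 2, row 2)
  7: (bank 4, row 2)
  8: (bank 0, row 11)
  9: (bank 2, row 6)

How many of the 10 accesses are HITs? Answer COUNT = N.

COUNT = 3

#0 (5,6) H  (was 6)
#1 (2,2) E
#2 (4,3) C  (was 5)
#3 (4,2) C  (was 3)
#4 (5,10) C  (was 6)
#5 (0,0) E
#6 (2,2) H  (was 2)
#7 (4,2) H  (was 2)
#8 (0,11) C  (was 0)
#9 (2,6) C  (was 2)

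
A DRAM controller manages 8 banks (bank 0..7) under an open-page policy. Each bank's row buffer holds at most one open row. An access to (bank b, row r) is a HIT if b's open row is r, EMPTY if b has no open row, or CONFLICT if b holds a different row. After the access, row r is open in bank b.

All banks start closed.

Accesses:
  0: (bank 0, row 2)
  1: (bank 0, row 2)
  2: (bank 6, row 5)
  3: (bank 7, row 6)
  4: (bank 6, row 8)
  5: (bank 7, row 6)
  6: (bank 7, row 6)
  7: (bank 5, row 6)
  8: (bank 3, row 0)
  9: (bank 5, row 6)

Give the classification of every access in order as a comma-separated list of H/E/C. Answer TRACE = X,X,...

  [0] b0 r2: no row ⇒ E
  [1] b0 r2: had r2 ⇒ H
  [2] b6 r5: no row ⇒ E
  [3] b7 r6: no row ⇒ E
  [4] b6 r8: had r5 ⇒ C
  [5] b7 r6: had r6 ⇒ H
  [6] b7 r6: had r6 ⇒ H
  [7] b5 r6: no row ⇒ E
  [8] b3 r0: no row ⇒ E
  [9] b5 r6: had r6 ⇒ H

TRACE = E,H,E,E,C,H,H,E,E,H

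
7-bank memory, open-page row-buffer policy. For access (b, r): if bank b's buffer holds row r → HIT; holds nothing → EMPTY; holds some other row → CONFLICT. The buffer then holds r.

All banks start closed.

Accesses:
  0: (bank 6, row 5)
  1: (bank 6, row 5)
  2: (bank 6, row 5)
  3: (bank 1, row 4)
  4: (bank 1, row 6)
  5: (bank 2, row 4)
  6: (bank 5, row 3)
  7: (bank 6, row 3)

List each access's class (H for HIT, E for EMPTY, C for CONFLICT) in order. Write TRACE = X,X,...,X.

TRACE = E,H,H,E,C,E,E,C

step 0: bank6 None->5 [EMPTY]
step 1: bank6 5->5 [HIT]
step 2: bank6 5->5 [HIT]
step 3: bank1 None->4 [EMPTY]
step 4: bank1 4->6 [CONFLICT]
step 5: bank2 None->4 [EMPTY]
step 6: bank5 None->3 [EMPTY]
step 7: bank6 5->3 [CONFLICT]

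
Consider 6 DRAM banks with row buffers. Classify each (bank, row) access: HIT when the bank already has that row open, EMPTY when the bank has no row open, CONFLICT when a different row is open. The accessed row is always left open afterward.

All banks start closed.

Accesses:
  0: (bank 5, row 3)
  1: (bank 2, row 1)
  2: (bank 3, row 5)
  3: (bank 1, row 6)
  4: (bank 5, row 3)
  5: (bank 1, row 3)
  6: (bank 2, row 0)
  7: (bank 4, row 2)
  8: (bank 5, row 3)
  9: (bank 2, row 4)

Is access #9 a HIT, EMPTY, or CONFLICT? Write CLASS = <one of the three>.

CLASS = CONFLICT

#0 (5,3) E
#1 (2,1) E
#2 (3,5) E
#3 (1,6) E
#4 (5,3) H  (was 3)
#5 (1,3) C  (was 6)
#6 (2,0) C  (was 1)
#7 (4,2) E
#8 (5,3) H  (was 3)
#9 (2,4) C  (was 0)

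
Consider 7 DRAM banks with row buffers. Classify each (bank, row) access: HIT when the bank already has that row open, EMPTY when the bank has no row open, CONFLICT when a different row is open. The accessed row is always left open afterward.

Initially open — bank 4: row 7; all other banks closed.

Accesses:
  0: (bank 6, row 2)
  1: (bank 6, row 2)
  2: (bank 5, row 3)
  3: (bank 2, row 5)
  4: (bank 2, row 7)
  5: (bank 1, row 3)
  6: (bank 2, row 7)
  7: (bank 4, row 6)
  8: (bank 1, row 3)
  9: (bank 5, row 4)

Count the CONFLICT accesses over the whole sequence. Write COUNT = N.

COUNT = 3

  [0] b6 r2: no row ⇒ E
  [1] b6 r2: had r2 ⇒ H
  [2] b5 r3: no row ⇒ E
  [3] b2 r5: no row ⇒ E
  [4] b2 r7: had r5 ⇒ C
  [5] b1 r3: no row ⇒ E
  [6] b2 r7: had r7 ⇒ H
  [7] b4 r6: had r7 ⇒ C
  [8] b1 r3: had r3 ⇒ H
  [9] b5 r4: had r3 ⇒ C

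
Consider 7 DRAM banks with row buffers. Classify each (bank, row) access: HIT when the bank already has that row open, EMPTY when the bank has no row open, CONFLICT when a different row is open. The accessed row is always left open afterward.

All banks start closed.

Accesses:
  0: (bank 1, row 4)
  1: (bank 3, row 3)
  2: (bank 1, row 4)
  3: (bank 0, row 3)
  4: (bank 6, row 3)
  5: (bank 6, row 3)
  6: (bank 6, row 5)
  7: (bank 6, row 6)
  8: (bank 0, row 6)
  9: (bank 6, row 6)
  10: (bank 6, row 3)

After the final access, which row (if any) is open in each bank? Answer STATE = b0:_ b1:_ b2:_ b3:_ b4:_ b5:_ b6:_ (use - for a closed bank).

#0 (1,4) E
#1 (3,3) E
#2 (1,4) H  (was 4)
#3 (0,3) E
#4 (6,3) E
#5 (6,3) H  (was 3)
#6 (6,5) C  (was 3)
#7 (6,6) C  (was 5)
#8 (0,6) C  (was 3)
#9 (6,6) H  (was 6)
#10 (6,3) C  (was 6)

STATE = b0:6 b1:4 b2:- b3:3 b4:- b5:- b6:3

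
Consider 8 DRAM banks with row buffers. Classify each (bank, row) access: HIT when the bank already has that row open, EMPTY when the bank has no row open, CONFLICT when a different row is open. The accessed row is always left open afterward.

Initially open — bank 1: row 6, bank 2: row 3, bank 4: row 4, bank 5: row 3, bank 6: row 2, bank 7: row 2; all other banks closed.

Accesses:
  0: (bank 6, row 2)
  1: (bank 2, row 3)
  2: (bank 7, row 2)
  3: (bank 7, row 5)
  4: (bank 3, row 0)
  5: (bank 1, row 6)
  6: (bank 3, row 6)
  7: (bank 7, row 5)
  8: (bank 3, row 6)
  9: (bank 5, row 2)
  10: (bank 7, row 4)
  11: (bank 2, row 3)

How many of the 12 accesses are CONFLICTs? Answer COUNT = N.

COUNT = 4

  [0] b6 r2: had r2 ⇒ H
  [1] b2 r3: had r3 ⇒ H
  [2] b7 r2: had r2 ⇒ H
  [3] b7 r5: had r2 ⇒ C
  [4] b3 r0: no row ⇒ E
  [5] b1 r6: had r6 ⇒ H
  [6] b3 r6: had r0 ⇒ C
  [7] b7 r5: had r5 ⇒ H
  [8] b3 r6: had r6 ⇒ H
  [9] b5 r2: had r3 ⇒ C
  [10] b7 r4: had r5 ⇒ C
  [11] b2 r3: had r3 ⇒ H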